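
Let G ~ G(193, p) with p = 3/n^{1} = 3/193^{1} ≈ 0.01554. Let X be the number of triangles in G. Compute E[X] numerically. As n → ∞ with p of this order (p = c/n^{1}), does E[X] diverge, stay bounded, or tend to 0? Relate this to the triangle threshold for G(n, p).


Number of potential triangles: C(193, 3) = 1179616.
Each occurs with probability p³ ≈ (0.01554)³ ≈ 3.755708e-06.
By linearity: E[X] = C(193, 3)·p³ ≈ 1179616 · 3.755708e-06 ≈ 4.4303.
Here α = 1, so p = 3/n is exactly at the triangle threshold p ~ 1/n. Asymptotically E[X] → c³/6 = 3³/6 = 9/2 ≈ 4.5000, a bounded constant. In this regime the triangle count is asymptotically Poisson(c³/6).

E[X] ≈ 4.4303; in regime p = Θ(1/n^{1}) E[X] stays bounded (at the triangle threshold p ~ 1/n).


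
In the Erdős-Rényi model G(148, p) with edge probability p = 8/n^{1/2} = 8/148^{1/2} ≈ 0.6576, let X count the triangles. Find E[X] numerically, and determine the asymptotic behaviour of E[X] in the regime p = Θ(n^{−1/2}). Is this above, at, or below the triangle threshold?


Number of potential triangles: C(148, 3) = 529396.
Each occurs with probability p³ ≈ (0.6576)³ ≈ 2.8436582e-01.
By linearity: E[X] = C(148, 3)·p³ ≈ 529396 · 2.8436582e-01 ≈ 150542.12546.
Since α = 1/2 < 1, p = c/n^{1/2} ≫ 1/n is above the triangle threshold p ~ 1/n. Asymptotically E[X] ~ (c³/6)·n^{3(1−α)} = (8³/6)·n^{1.5} → ∞; triangles are abundant w.h.p.

E[X] ≈ 150542.12546; in regime p = Θ(1/n^{1/2}) E[X] diverges (above the triangle threshold p ~ 1/n).


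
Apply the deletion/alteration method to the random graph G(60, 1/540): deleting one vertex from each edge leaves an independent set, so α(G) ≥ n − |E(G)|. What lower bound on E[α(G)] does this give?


E[|E(G)|] = C(60, 2)·p = 1770 · (1/540) = 59/18.
E[α(G)] ≥ n − E[|E(G)|] = 60 − 59/18 = 1021/18.
Numerically: ≈ 56.72222.
(This is only a lower bound; the true E[α(G)] may be larger.)

E[α(G)] ≥ 1021/18 ≈ 56.72222.


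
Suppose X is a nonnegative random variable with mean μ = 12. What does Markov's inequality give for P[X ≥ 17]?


μ = E[X] = 12, a = 17.
Markov: P[X ≥ 17] ≤ μ/a = (12)/17 = 12/17.
Numerically: ≈ 0.706.
(Since a = 17 > μ = 12.000, the bound 12/17 is < 1 and informative.)

P[X ≥ 17] ≤ 12/17 ≈ 0.706.


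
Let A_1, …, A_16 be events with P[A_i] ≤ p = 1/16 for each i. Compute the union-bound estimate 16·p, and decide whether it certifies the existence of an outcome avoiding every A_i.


Union bound: P[∪_{i=1}^{16} A_i] ≤ Σ_i P[A_i] ≤ 16·p = 16·(1/16) = 1.
Numerically: 1 ≈ 1.0000000.
Is 1 < 1? NO.
Since the bound 1 is ≥ 1, the union bound is uninformative here; it does NOT by itself certify existence.

16·p = 1 ≈ 1.0000000; existence NOT certified by the union bound.


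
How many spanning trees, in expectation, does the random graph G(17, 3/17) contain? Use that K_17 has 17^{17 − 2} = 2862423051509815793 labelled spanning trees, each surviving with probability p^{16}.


K_17 has 17^{17 − 2} = 2862423051509815793 labelled spanning trees.
For each such spanning tree H, let X_H = 1 if all 16 edges of H are present in G. Then P[X_H = 1] = p^{16} = (3/17)^{16} = 43046721/48661191875666868481.
By linearity: E[X] = Σ_H E[X_H] = 2862423051509815793 · p^{16} = 2862423051509815793 · 43046721/48661191875666868481 = 43046721/17.
Numerically: E[X] ≈ 2.532e+06.

E[X] = 2862423051509815793 · (3/17)^{16} = 43046721/17 ≈ 2.532e+06.


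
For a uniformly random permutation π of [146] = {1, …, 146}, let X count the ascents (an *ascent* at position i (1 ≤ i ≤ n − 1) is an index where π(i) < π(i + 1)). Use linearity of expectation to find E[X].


Write X = Σ X_I over i = 1, …, 145, with X_I the indicator of one ascent.
There are 145 indicators.
For each fixed i, the pair (π(i), π(i+1)) is a uniformly random ordered pair of distinct values from {1, …, 146}; by symmetry P[π(i) < π(i+1)] = 1/2.
By linearity: E[X] = 145 · (1/2) = (146 − 1) · (1/2) = 145/2 ≈ 72.50000.

E[X] = 145/2 = 72.50000.


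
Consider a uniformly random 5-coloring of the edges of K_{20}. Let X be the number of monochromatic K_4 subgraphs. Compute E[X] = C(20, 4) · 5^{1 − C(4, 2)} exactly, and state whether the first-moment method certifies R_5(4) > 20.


E[X] = C(20, 4) · 5^{1 − 6} = 4845 · 5^{−5} = 4845/3125.
As a reduced fraction: E[X] = 969/625 ≈ 1.5504.
Is E[X] < 1? NO.
Since E[X] ≥ 1, the first-moment bound is inconclusive at n = 20; it does NOT by itself certify R_5(4) > 20.

E[X] = 969/625 ≈ 1.5504; E[X] ≥ 1; first-moment method inconclusive here.


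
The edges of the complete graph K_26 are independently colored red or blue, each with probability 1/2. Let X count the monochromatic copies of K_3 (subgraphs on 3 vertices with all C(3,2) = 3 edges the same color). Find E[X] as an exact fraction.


Let X = Σ_S X_S over the C(26, 3) = 2600 subsets S of size 3, where X_S = 1 if the K_3 on S is monochromatic.
For a fixed S, the K_3 on S has C(3, 2) = 3 edges. P[all 3 edges red] = (1/2)^3, and likewise for blue, so P[monochromatic] = 2·(1/2)^3 = 2^{1 − 3} = 1/4.
By linearity: E[X] = C(26, 3) · 2^{1 − 3} = 2600 · 1/4 = 650.
Numerically: E[X] ≈ 650.00000.

E[X] = C(26,3)·2^(1−C(3,2)) = 650 ≈ 650.00000.


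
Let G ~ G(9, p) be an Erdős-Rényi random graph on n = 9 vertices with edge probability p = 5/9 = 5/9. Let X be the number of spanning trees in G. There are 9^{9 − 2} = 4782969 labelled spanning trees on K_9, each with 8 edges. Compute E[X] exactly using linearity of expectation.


K_9 has 9^{9 − 2} = 4782969 labelled spanning trees.
For each such spanning tree H, let X_H = 1 if all 8 edges of H are present in G. Then P[X_H = 1] = p^{8} = (5/9)^{8} = 390625/43046721.
Summing the indicators: E[X] = Σ_H E[X_H] = 4782969 · p^{8} = 4782969 · 390625/43046721 = 390625/9.
Numerically: E[X] ≈ 43403.

E[X] = 4782969 · (5/9)^{8} = 390625/9 ≈ 43403.


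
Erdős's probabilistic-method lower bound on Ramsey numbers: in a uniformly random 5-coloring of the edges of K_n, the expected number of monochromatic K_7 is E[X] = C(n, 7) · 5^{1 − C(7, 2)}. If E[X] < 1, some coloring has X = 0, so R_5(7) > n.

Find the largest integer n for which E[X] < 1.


We need C(n, 7) · 5^{1 − 21} < 1, i.e. C(n, 7) < 5^{21 − 1} = 95367431640625.
Check values of n near the boundary:
  n = 332: C(332, 7) = 82772214646616; 82772214646616 < 95367431640625? YES
  n = 333: C(333, 7) = 84549532139028; 84549532139028 < 95367431640625? YES
  n = 334: C(334, 7) = 86359460961576; 86359460961576 < 95367431640625? YES
  n = 335: C(335, 7) = 88202498238195; 88202498238195 < 95367431640625? YES
  n = 336: C(336, 7) = 90079147136880; 90079147136880 < 95367431640625? YES
  n = 337: C(337, 7) = 91989916924632; 91989916924632 < 95367431640625? YES
  n = 338: C(338, 7) = 93935323022736; 93935323022736 < 95367431640625? YES
  n = 339: C(339, 7) = 95915887062372; 95915887062372 < 95367431640625? NO
  n = 340: C(340, 7) = 97932136940560; 97932136940560 < 95367431640625? NO
  n = 341: C(341, 7) = 99984606876440; 99984606876440 < 95367431640625? NO
The largest n with C(n, 7) < 95367431640625 is n = 338 (where E[X] = 93935323022736/95367431640625 ≈ 0.984983). Hence R_5(7) > 338, i.e. R_5(7) ≥ 339.

Largest n = 338; hence R_5(7) > 338.


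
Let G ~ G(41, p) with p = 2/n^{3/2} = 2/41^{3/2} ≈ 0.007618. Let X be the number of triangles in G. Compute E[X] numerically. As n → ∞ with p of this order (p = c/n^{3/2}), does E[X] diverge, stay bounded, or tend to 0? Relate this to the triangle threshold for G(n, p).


Number of potential triangles: C(41, 3) = 10660.
Each occurs with probability p³ ≈ (0.007618)³ ≈ 4.421429e-07.
By linearity: E[X] = C(41, 3)·p³ ≈ 10660 · 4.421429e-07 ≈ 0.0047.
Since α = 3/2 > 1, p = c/n^{3/2} = o(1/n) is below the triangle threshold p ~ 1/n. Asymptotically E[X] ~ (c³/6)·n^{3(1−α)} = (2³/6)·n^{-1.5} → 0, so by Markov's inequality G has no triangles w.h.p.

E[X] ≈ 0.0047; in regime p = Θ(1/n^{3/2}) E[X] tends to 0 (below the triangle threshold p ~ 1/n).


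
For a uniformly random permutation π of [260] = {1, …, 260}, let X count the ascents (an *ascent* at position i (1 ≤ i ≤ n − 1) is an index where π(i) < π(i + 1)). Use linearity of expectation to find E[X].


Write X = Σ X_I over i = 1, …, 259, with X_I the indicator of one ascent.
There are 259 indicators.
For each fixed i, the pair (π(i), π(i+1)) is a uniformly random ordered pair of distinct values from {1, …, 260}; by symmetry P[π(i) < π(i+1)] = 1/2.
By linearity: E[X] = 259 · (1/2) = (260 − 1) · (1/2) = 259/2 ≈ 129.500.

E[X] = 259/2 = 129.500.


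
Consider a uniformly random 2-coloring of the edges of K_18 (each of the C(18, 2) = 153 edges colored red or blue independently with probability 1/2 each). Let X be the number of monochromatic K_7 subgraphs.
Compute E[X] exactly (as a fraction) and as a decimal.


Let X = Σ_S X_S over the C(18, 7) = 31824 subsets S of size 7, where X_S = 1 if the K_7 on S is monochromatic.
For a fixed S, the K_7 on S has C(7, 2) = 21 edges. P[all 21 edges red] = (1/2)^21, and likewise for blue, so P[monochromatic] = 2·(1/2)^21 = 2^{1 − 21} = 1/1048576.
By linearity: E[X] = C(18, 7) · 2^{1 − 21} = 31824 · 1/1048576 = 1989/65536.
Numerically: E[X] ≈ 0.03035.

E[X] = C(18,7)·2^(1−C(7,2)) = 1989/65536 ≈ 0.03035.


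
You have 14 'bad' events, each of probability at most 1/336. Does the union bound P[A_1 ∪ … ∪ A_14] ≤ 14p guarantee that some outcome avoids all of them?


Union bound: P[∪_{i=1}^{14} A_i] ≤ Σ_i P[A_i] ≤ 14·p = 14·(1/336) = 1/24.
Numerically: 1/24 ≈ 0.04167.
Is 1/24 < 1? YES.
Since P[∪ A_i] ≤ 1/24 < 1, the complement has P[∩ A_i^c] ≥ 1 − 1/24 = 23/24 > 0, so some outcome avoids every A_i.

14·p = 1/24 ≈ 0.04167; existence CERTIFIED by the union bound.


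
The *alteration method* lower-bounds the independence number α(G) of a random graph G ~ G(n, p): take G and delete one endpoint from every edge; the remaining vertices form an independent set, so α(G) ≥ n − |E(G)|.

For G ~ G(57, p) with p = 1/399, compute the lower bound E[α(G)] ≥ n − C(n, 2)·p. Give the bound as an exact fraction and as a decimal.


E[|E(G)|] = C(57, 2)·p = 1596 · (1/399) = 4.
E[α(G)] ≥ n − E[|E(G)|] = 57 − 4 = 53.
Numerically: ≈ 53.00000.
(This is only a lower bound; the true E[α(G)] may be larger.)

E[α(G)] ≥ 53 ≈ 53.00000.


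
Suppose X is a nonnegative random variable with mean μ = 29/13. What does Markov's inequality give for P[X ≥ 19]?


μ = E[X] = 29/13, a = 19.
Markov: P[X ≥ 19] ≤ μ/a = (29/13)/19 = 29/247.
Numerically: ≈ 0.117.
(Since a = 19 > μ = 2.231, the bound 29/247 is < 1 and informative.)

P[X ≥ 19] ≤ 29/247 ≈ 0.117.


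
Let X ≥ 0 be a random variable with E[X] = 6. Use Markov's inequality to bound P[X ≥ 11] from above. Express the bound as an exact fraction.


μ = E[X] = 6, a = 11.
Markov: P[X ≥ 11] ≤ μ/a = (6)/11 = 6/11.
Numerically: ≈ 0.545455.
(Since a = 11 > μ = 6.000000, the bound 6/11 is < 1 and informative.)

P[X ≥ 11] ≤ 6/11 ≈ 0.545455.


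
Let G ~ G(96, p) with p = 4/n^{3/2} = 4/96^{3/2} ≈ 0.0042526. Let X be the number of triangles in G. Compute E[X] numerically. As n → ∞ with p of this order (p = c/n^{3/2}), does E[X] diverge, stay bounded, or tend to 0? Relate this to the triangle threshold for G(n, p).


Number of potential triangles: C(96, 3) = 142880.
Each occurs with probability p³ ≈ (0.0042526)³ ≈ 7.6905859e-08.
By linearity: E[X] = C(96, 3)·p³ ≈ 142880 · 7.6905859e-08 ≈ 0.01099.
Since α = 3/2 > 1, p = c/n^{3/2} = o(1/n) is below the triangle threshold p ~ 1/n. Asymptotically E[X] ~ (c³/6)·n^{3(1−α)} = (4³/6)·n^{-1.5} → 0, so by Markov's inequality G has no triangles w.h.p.

E[X] ≈ 0.01099; in regime p = Θ(1/n^{3/2}) E[X] tends to 0 (below the triangle threshold p ~ 1/n).


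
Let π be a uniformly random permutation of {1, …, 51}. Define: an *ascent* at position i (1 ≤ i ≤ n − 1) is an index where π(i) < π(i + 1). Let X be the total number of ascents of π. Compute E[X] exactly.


Write X = Σ X_I over i = 1, …, 50, with X_I the indicator of one ascent.
There are 50 indicators.
For each fixed i, the pair (π(i), π(i+1)) is a uniformly random ordered pair of distinct values from {1, …, 51}; by symmetry P[π(i) < π(i+1)] = 1/2.
By linearity: E[X] = 50 · (1/2) = (51 − 1) · (1/2) = 25 ≈ 25.00000.

E[X] = 25 = 25.00000.


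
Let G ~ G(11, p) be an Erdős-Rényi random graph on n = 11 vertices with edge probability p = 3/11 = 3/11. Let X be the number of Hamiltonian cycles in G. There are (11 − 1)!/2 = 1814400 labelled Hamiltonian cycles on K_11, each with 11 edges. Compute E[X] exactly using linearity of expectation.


K_11 has (11 − 1)!/2 = 1814400 labelled Hamiltonian cycles.
For each such Hamiltonian cycle H, let X_H = 1 if all 11 edges of H are present in G. Then P[X_H = 1] = p^{11} = (3/11)^{11} = 177147/285311670611.
Summing the indicators: E[X] = Σ_H E[X_H] = 1814400 · p^{11} = 1814400 · 177147/285311670611 = 321415516800/285311670611.
Numerically: E[X] ≈ 1.1265.

E[X] = 1814400 · (3/11)^{11} = 321415516800/285311670611 ≈ 1.1265.


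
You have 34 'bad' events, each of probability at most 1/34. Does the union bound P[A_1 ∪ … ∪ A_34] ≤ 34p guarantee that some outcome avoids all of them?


Union bound: P[∪_{i=1}^{34} A_i] ≤ Σ_i P[A_i] ≤ 34·p = 34·(1/34) = 1.
Numerically: 1 ≈ 1.0000.
Is 1 < 1? NO.
Since the bound 1 is ≥ 1, the union bound is uninformative here; it does NOT by itself certify existence.

34·p = 1 ≈ 1.0000; existence NOT certified by the union bound.


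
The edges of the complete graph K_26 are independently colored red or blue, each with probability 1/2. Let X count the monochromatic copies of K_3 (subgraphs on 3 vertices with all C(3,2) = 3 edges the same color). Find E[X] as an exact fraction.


Let X = Σ_S X_S over the C(26, 3) = 2600 subsets S of size 3, where X_S = 1 if the K_3 on S is monochromatic.
For a fixed S, the K_3 on S has C(3, 2) = 3 edges. P[all 3 edges red] = (1/2)^3, and likewise for blue, so P[monochromatic] = 2·(1/2)^3 = 2^{1 − 3} = 1/4.
By linearity of expectation: E[X] = C(26, 3) · 2^{1 − 3} = 2600 · 1/4 = 650.
Numerically: E[X] ≈ 650.000.

E[X] = C(26,3)·2^(1−C(3,2)) = 650 ≈ 650.000.


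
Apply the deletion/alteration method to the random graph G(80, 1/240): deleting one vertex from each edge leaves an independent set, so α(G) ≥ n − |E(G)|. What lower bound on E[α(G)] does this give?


E[|E(G)|] = C(80, 2)·p = 3160 · (1/240) = 79/6.
E[α(G)] ≥ n − E[|E(G)|] = 80 − 79/6 = 401/6.
Numerically: ≈ 66.8333.
(This is only a lower bound; the true E[α(G)] may be larger.)

E[α(G)] ≥ 401/6 ≈ 66.8333.


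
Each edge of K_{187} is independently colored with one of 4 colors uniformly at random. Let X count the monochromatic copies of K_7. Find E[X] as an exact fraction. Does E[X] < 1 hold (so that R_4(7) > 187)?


E[X] = C(187, 7) · 4^{1 − 21} = 1416167483302 · 4^{−20} = 1416167483302/1099511627776.
As a reduced fraction: E[X] = 708083741651/549755813888 ≈ 1.2880.
Is E[X] < 1? NO.
Since E[X] ≥ 1, the first-moment bound is inconclusive at n = 187; it does NOT by itself certify R_4(7) > 187.

E[X] = 708083741651/549755813888 ≈ 1.2880; E[X] ≥ 1; first-moment method inconclusive here.


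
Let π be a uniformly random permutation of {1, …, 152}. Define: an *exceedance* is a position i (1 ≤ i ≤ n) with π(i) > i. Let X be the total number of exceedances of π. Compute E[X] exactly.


Write X = Σ_{i=1}^{152} X_i, where X_i = 1_{π(i) > i}.
For each fixed i, π(i) is uniform over {1, …, 152} (marginal of a uniform permutation), so P[π(i) > i] = (n − i)/n. Summing: Σ_{i=1}^{152} (n − i)/n = (0 + 1 + … + 151)/152 = 152(152 − 1)/(2·152) = (152 − 1)/2.
Hence E[X] = Σ_{i=1}^{152} (152 − i)/152 = 151/2 ≈ 75.500.

E[X] = 151/2 = 75.500.


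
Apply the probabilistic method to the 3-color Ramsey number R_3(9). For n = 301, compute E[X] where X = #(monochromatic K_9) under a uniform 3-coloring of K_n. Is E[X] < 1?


E[X] = C(301, 9) · 3^{1 − 36} = 49533303936090975 · 3^{−35} = 49533303936090975/50031545098999707.
As a reduced fraction: E[X] = 16511101312030325/16677181699666569 ≈ 0.990.
Is E[X] < 1? YES.
Since E[X] < 1, there exists a 3-coloring of K_{301} with no monochromatic K_9; hence R_3(9) > 301.

E[X] = 16511101312030325/16677181699666569 ≈ 0.990; E[X] < 1, so R_3(9) > 301.


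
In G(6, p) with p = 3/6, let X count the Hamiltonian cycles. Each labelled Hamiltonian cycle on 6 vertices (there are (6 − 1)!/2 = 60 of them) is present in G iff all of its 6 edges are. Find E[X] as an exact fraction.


K_6 has (6 − 1)!/2 = 60 labelled Hamiltonian cycles.
For each such Hamiltonian cycle H, let X_H = 1 if all 6 edges of H are present in G. Then P[X_H = 1] = p^{6} = (1/2)^{6} = 1/64.
Summing the indicators: E[X] = Σ_H E[X_H] = 60 · p^{6} = 60 · 1/64 = 15/16.
Numerically: E[X] ≈ 0.9375.

E[X] = 60 · (1/2)^{6} = 15/16 ≈ 0.9375.


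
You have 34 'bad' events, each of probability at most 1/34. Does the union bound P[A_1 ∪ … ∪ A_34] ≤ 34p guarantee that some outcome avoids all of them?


Union bound: P[∪_{i=1}^{34} A_i] ≤ Σ_i P[A_i] ≤ 34·p = 34·(1/34) = 1.
Numerically: 1 ≈ 1.0000.
Is 1 < 1? NO.
Since the bound 1 is ≥ 1, the union bound is uninformative here; it does NOT by itself certify existence.

34·p = 1 ≈ 1.0000; existence NOT certified by the union bound.


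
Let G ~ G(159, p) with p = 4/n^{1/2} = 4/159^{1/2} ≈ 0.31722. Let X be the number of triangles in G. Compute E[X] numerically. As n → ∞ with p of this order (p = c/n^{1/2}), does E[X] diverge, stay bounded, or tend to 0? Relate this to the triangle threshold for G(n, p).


Number of potential triangles: C(159, 3) = 657359.
Each occurs with probability p³ ≈ (0.31722)³ ≈ 3.1921573e-02.
By linearity: E[X] = C(159, 3)·p³ ≈ 657359 · 3.1921573e-02 ≈ 20983.93348.
Since α = 1/2 < 1, p = c/n^{1/2} ≫ 1/n is above the triangle threshold p ~ 1/n. Asymptotically E[X] ~ (c³/6)·n^{3(1−α)} = (4³/6)·n^{1.5} → ∞; triangles are abundant w.h.p.

E[X] ≈ 20983.93348; in regime p = Θ(1/n^{1/2}) E[X] diverges (above the triangle threshold p ~ 1/n).


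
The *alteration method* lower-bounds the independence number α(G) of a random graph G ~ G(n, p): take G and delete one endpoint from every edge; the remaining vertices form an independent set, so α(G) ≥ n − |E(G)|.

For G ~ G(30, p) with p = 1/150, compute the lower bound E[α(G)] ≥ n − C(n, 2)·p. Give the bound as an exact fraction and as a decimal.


E[|E(G)|] = C(30, 2)·p = 435 · (1/150) = 29/10.
E[α(G)] ≥ n − E[|E(G)|] = 30 − 29/10 = 271/10.
Numerically: ≈ 27.100.
(This is only a lower bound; the true E[α(G)] may be larger.)

E[α(G)] ≥ 271/10 ≈ 27.100.


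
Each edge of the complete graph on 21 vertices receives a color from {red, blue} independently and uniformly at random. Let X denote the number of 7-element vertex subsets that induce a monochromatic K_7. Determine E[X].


Let X = Σ_S X_S over the C(21, 7) = 116280 subsets S of size 7, where X_S = 1 if the K_7 on S is monochromatic.
For a fixed S, the K_7 on S has C(7, 2) = 21 edges. P[all 21 edges red] = (1/2)^21, and likewise for blue, so P[monochromatic] = 2·(1/2)^21 = 2^{1 − 21} = 1/1048576.
Summing: E[X] = C(21, 7) · 2^{1 − 21} = 116280 · 1/1048576 = 14535/131072.
Numerically: E[X] ≈ 0.110893.

E[X] = C(21,7)·2^(1−C(7,2)) = 14535/131072 ≈ 0.110893.


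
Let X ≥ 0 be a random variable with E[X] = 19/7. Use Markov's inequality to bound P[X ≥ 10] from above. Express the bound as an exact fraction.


μ = E[X] = 19/7, a = 10.
Markov: P[X ≥ 10] ≤ μ/a = (19/7)/10 = 19/70.
Numerically: ≈ 0.271429.
(Since a = 10 > μ = 2.714286, the bound 19/70 is < 1 and informative.)

P[X ≥ 10] ≤ 19/70 ≈ 0.271429.


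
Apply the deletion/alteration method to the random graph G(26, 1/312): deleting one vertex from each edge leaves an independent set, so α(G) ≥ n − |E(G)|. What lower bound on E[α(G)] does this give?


E[|E(G)|] = C(26, 2)·p = 325 · (1/312) = 25/24.
E[α(G)] ≥ n − E[|E(G)|] = 26 − 25/24 = 599/24.
Numerically: ≈ 24.9583.
(This is only a lower bound; the true E[α(G)] may be larger.)

E[α(G)] ≥ 599/24 ≈ 24.9583.


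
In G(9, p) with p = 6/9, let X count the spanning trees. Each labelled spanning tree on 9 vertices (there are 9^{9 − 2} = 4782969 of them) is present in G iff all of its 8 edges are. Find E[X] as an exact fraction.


K_9 has 9^{9 − 2} = 4782969 labelled spanning trees.
For each such spanning tree H, let X_H = 1 if all 8 edges of H are present in G. Then P[X_H = 1] = p^{8} = (2/3)^{8} = 256/6561.
Summing the indicators: E[X] = Σ_H E[X_H] = 4782969 · p^{8} = 4782969 · 256/6561 = 186624.
Numerically: E[X] ≈ 1.87e+05.

E[X] = 4782969 · (2/3)^{8} = 186624 ≈ 1.87e+05.


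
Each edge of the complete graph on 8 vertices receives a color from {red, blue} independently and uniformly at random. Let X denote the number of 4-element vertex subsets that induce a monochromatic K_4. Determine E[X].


Let X = Σ_S X_S over the C(8, 4) = 70 subsets S of size 4, where X_S = 1 if the K_4 on S is monochromatic.
For a fixed S, the K_4 on S has C(4, 2) = 6 edges. P[all 6 edges red] = (1/2)^6, and likewise for blue, so P[monochromatic] = 2·(1/2)^6 = 2^{1 − 6} = 1/32.
Summing: E[X] = C(8, 4) · 2^{1 − 6} = 70 · 1/32 = 35/16.
Numerically: E[X] ≈ 2.188.

E[X] = C(8,4)·2^(1−C(4,2)) = 35/16 ≈ 2.188.


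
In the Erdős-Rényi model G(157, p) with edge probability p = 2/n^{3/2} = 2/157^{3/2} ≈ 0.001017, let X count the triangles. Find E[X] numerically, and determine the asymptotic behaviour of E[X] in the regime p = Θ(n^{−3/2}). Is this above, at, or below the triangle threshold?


Number of potential triangles: C(157, 3) = 632710.
Each occurs with probability p³ ≈ (0.001017)³ ≈ 1.050852e-09.
By linearity: E[X] = C(157, 3)·p³ ≈ 632710 · 1.050852e-09 ≈ 0.0007.
Since α = 3/2 > 1, p = c/n^{3/2} = o(1/n) is below the triangle threshold p ~ 1/n. Asymptotically E[X] ~ (c³/6)·n^{3(1−α)} = (2³/6)·n^{-1.5} → 0, so by Markov's inequality G has no triangles w.h.p.

E[X] ≈ 0.0007; in regime p = Θ(1/n^{3/2}) E[X] tends to 0 (below the triangle threshold p ~ 1/n).


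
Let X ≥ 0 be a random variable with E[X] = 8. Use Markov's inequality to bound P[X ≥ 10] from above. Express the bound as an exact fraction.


μ = E[X] = 8, a = 10.
Markov: P[X ≥ 10] ≤ μ/a = (8)/10 = 4/5.
Numerically: ≈ 0.80000.
(Since a = 10 > μ = 8.00000, the bound 4/5 is < 1 and informative.)

P[X ≥ 10] ≤ 4/5 ≈ 0.80000.


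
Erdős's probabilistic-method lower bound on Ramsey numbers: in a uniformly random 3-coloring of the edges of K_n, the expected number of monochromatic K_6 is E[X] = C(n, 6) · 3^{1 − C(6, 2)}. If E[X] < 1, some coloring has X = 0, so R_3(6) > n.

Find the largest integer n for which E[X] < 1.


We need C(n, 6) · 3^{1 − 15} < 1, i.e. C(n, 6) < 3^{15 − 1} = 4782969.
Check values of n near the boundary:
  n = 40: C(40, 6) = 3838380; 3838380 < 4782969? YES
  n = 41: C(41, 6) = 4496388; 4496388 < 4782969? YES
  n = 42: C(42, 6) = 5245786; 5245786 < 4782969? NO
  n = 43: C(43, 6) = 6096454; 6096454 < 4782969? NO
The largest n with C(n, 6) < 4782969 is n = 41 (where E[X] = 1498796/1594323 ≈ 0.940083). Hence R_3(6) > 41, i.e. R_3(6) ≥ 42.

Largest n = 41; hence R_3(6) > 41.


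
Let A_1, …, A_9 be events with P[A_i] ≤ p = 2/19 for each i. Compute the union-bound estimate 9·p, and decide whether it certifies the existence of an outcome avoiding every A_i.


Union bound: P[∪_{i=1}^{9} A_i] ≤ Σ_i P[A_i] ≤ 9·p = 9·(2/19) = 18/19.
Numerically: 18/19 ≈ 0.947368.
Is 18/19 < 1? YES.
Since P[∪ A_i] ≤ 18/19 < 1, the complement has P[∩ A_i^c] ≥ 1 − 18/19 = 1/19 > 0, so some outcome avoids every A_i.

9·p = 18/19 ≈ 0.947368; existence CERTIFIED by the union bound.


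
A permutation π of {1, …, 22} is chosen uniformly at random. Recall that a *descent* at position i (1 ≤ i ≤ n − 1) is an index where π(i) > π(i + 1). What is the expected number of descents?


Write X = Σ X_I over i = 1, …, 21, with X_I the indicator of one descent.
There are 21 indicators.
For each fixed i, the pair (π(i), π(i+1)) is a uniformly random ordered pair of distinct values from {1, …, 22}; by symmetry P[π(i) > π(i+1)] = 1/2.
By linearity: E[X] = 21 · (1/2) = (22 − 1) · (1/2) = 21/2 ≈ 10.500000.

E[X] = 21/2 = 10.500000.


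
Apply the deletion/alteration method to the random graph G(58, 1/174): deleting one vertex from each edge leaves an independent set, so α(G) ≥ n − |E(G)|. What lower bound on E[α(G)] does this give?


E[|E(G)|] = C(58, 2)·p = 1653 · (1/174) = 19/2.
E[α(G)] ≥ n − E[|E(G)|] = 58 − 19/2 = 97/2.
Numerically: ≈ 48.500000.
(This is only a lower bound; the true E[α(G)] may be larger.)

E[α(G)] ≥ 97/2 ≈ 48.500000.


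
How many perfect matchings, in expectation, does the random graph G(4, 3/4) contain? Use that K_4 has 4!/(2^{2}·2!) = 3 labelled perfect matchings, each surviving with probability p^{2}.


K_4 has 4!/(2^{2}·2!) = 3 labelled perfect matchings.
For each such perfect matching H, let X_H = 1 if all 2 edges of H are present in G. Then P[X_H = 1] = p^{2} = (3/4)^{2} = 9/16.
Summing the indicators: E[X] = Σ_H E[X_H] = 3 · p^{2} = 3 · 9/16 = 27/16.
Numerically: E[X] ≈ 1.6875.

E[X] = 3 · (3/4)^{2} = 27/16 ≈ 1.6875.


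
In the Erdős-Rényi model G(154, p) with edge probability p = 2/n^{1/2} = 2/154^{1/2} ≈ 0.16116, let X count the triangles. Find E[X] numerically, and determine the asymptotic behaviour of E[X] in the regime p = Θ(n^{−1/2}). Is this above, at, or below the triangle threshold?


Number of potential triangles: C(154, 3) = 596904.
Each occurs with probability p³ ≈ (0.16116)³ ≈ 4.1860933e-03.
By linearity: E[X] = C(154, 3)·p³ ≈ 596904 · 4.1860933e-03 ≈ 2498.69585.
Since α = 1/2 < 1, p = c/n^{1/2} ≫ 1/n is above the triangle threshold p ~ 1/n. Asymptotically E[X] ~ (c³/6)·n^{3(1−α)} = (2³/6)·n^{1.5} → ∞; triangles are abundant w.h.p.

E[X] ≈ 2498.69585; in regime p = Θ(1/n^{1/2}) E[X] diverges (above the triangle threshold p ~ 1/n).


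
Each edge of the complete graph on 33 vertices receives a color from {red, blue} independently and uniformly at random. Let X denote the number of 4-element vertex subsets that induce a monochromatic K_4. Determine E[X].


Let X = Σ_S X_S over the C(33, 4) = 40920 subsets S of size 4, where X_S = 1 if the K_4 on S is monochromatic.
For a fixed S, the K_4 on S has C(4, 2) = 6 edges. P[all 6 edges red] = (1/2)^6, and likewise for blue, so P[monochromatic] = 2·(1/2)^6 = 2^{1 − 6} = 1/32.
By linearity: E[X] = C(33, 4) · 2^{1 − 6} = 40920 · 1/32 = 5115/4.
Numerically: E[X] ≈ 1278.750000.

E[X] = C(33,4)·2^(1−C(4,2)) = 5115/4 ≈ 1278.750000.


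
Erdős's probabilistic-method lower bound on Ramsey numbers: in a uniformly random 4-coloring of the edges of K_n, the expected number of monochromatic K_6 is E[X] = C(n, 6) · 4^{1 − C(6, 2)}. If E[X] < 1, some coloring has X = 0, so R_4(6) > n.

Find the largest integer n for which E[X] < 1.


We need C(n, 6) · 4^{1 − 15} < 1, i.e. C(n, 6) < 4^{15 − 1} = 268435456.
Check values of n near the boundary:
  n = 76: C(76, 6) = 218618940; 218618940 < 268435456? YES
  n = 77: C(77, 6) = 237093780; 237093780 < 268435456? YES
  n = 78: C(78, 6) = 256851595; 256851595 < 268435456? YES
  n = 79: C(79, 6) = 277962685; 277962685 < 268435456? NO
The largest n with C(n, 6) < 268435456 is n = 78 (where E[X] = 256851595/268435456 ≈ 0.956847). Hence R_4(6) > 78, i.e. R_4(6) ≥ 79.

Largest n = 78; hence R_4(6) > 78.


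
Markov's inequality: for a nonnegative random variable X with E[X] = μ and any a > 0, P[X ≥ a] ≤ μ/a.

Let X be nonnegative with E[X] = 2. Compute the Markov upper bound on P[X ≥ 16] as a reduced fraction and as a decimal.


μ = E[X] = 2, a = 16.
Markov: P[X ≥ 16] ≤ μ/a = (2)/16 = 1/8.
Numerically: ≈ 0.125.
(Since a = 16 > μ = 2.000, the bound 1/8 is < 1 and informative.)

P[X ≥ 16] ≤ 1/8 ≈ 0.125.


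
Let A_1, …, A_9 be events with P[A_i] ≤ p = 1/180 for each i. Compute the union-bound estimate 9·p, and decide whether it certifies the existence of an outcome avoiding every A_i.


Union bound: P[∪_{i=1}^{9} A_i] ≤ Σ_i P[A_i] ≤ 9·p = 9·(1/180) = 1/20.
Numerically: 1/20 ≈ 0.050000.
Is 1/20 < 1? YES.
Since P[∪ A_i] ≤ 1/20 < 1, the complement has P[∩ A_i^c] ≥ 1 − 1/20 = 19/20 > 0, so some outcome avoids every A_i.

9·p = 1/20 ≈ 0.050000; existence CERTIFIED by the union bound.


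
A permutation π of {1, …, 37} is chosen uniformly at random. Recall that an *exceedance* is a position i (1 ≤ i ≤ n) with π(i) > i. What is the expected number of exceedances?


Write X = Σ_{i=1}^{37} X_i, where X_i = 1_{π(i) > i}.
For each fixed i, π(i) is uniform over {1, …, 37} (marginal of a uniform permutation), so P[π(i) > i] = (n − i)/n. Summing: Σ_{i=1}^{37} (n − i)/n = (0 + 1 + … + 36)/37 = 37(37 − 1)/(2·37) = (37 − 1)/2.
Hence E[X] = Σ_{i=1}^{37} (37 − i)/37 = 18 ≈ 18.00000.

E[X] = 18 = 18.00000.


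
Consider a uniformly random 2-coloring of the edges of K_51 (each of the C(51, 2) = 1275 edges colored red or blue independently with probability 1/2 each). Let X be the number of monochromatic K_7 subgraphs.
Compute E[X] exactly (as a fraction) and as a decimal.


Let X = Σ_S X_S over the C(51, 7) = 115775100 subsets S of size 7, where X_S = 1 if the K_7 on S is monochromatic.
For a fixed S, the K_7 on S has C(7, 2) = 21 edges. P[all 21 edges red] = (1/2)^21, and likewise for blue, so P[monochromatic] = 2·(1/2)^21 = 2^{1 − 21} = 1/1048576.
By linearity of expectation: E[X] = C(51, 7) · 2^{1 − 21} = 115775100 · 1/1048576 = 28943775/262144.
Numerically: E[X] ≈ 110.411739.

E[X] = C(51,7)·2^(1−C(7,2)) = 28943775/262144 ≈ 110.411739.


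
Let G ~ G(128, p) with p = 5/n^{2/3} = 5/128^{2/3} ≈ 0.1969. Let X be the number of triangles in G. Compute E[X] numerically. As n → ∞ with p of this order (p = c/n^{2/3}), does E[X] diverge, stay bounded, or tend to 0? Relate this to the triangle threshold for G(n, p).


Number of potential triangles: C(128, 3) = 341376.
Each occurs with probability p³ ≈ (0.1969)³ ≈ 7.629395e-03.
By linearity: E[X] = C(128, 3)·p³ ≈ 341376 · 7.629395e-03 ≈ 2604.4922.
Since α = 2/3 < 1, p = c/n^{2/3} ≫ 1/n is above the triangle threshold p ~ 1/n. Asymptotically E[X] ~ (c³/6)·n^{3(1−α)} = (5³/6)·n^{1} → ∞; triangles are abundant w.h.p.

E[X] ≈ 2604.4922; in regime p = Θ(1/n^{2/3}) E[X] diverges (above the triangle threshold p ~ 1/n).


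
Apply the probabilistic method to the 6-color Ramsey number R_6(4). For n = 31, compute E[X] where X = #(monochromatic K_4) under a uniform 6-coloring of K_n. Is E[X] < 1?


E[X] = C(31, 4) · 6^{1 − 6} = 31465 · 6^{−5} = 31465/7776.
As a reduced fraction: E[X] = 31465/7776 ≈ 4.0464.
Is E[X] < 1? NO.
Since E[X] ≥ 1, the first-moment bound is inconclusive at n = 31; it does NOT by itself certify R_6(4) > 31.

E[X] = 31465/7776 ≈ 4.0464; E[X] ≥ 1; first-moment method inconclusive here.


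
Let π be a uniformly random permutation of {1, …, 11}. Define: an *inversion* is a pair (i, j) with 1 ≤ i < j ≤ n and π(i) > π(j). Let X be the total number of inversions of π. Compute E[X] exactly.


Write X = Σ X_I over the C(11, 2) = 55 pairs i < j, with X_I the indicator of one inversion.
There are 55 indicators.
For each fixed pair i < j, the values π(i) and π(j) are two distinct elements of {1, …, 11} in uniformly random order; by symmetry P[π(i) > π(j)] = 1/2.
By linearity: E[X] = 55 · (1/2) = C(11, 2) · (1/2) = 55/2 = 55/2 ≈ 27.5000.

E[X] = 55/2 = 27.5000.


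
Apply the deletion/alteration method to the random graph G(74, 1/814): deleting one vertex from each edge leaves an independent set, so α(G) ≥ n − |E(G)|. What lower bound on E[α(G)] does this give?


E[|E(G)|] = C(74, 2)·p = 2701 · (1/814) = 73/22.
E[α(G)] ≥ n − E[|E(G)|] = 74 − 73/22 = 1555/22.
Numerically: ≈ 70.68182.
(This is only a lower bound; the true E[α(G)] may be larger.)

E[α(G)] ≥ 1555/22 ≈ 70.68182.


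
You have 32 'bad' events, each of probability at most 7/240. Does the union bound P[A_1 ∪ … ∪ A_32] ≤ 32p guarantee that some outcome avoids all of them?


Union bound: P[∪_{i=1}^{32} A_i] ≤ Σ_i P[A_i] ≤ 32·p = 32·(7/240) = 14/15.
Numerically: 14/15 ≈ 0.9333.
Is 14/15 < 1? YES.
Since P[∪ A_i] ≤ 14/15 < 1, the complement has P[∩ A_i^c] ≥ 1 − 14/15 = 1/15 > 0, so some outcome avoids every A_i.

32·p = 14/15 ≈ 0.9333; existence CERTIFIED by the union bound.


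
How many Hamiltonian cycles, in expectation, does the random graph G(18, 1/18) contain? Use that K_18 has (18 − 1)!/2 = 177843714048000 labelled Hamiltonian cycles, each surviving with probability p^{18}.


K_18 has (18 − 1)!/2 = 177843714048000 labelled Hamiltonian cycles.
For each such Hamiltonian cycle H, let X_H = 1 if all 18 edges of H are present in G. Then P[X_H = 1] = p^{18} = (1/18)^{18} = 1/39346408075296537575424.
By linearity of expectation: E[X] = Σ_H E[X_H] = 177843714048000 · p^{18} = 177843714048000 · 1/39346408075296537575424 = 14889875/3294258113514384.
Numerically: E[X] ≈ 4.52e-09.

E[X] = 177843714048000 · (1/18)^{18} = 14889875/3294258113514384 ≈ 4.52e-09.


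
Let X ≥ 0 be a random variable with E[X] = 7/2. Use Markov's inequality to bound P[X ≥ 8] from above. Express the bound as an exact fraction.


μ = E[X] = 7/2, a = 8.
Markov: P[X ≥ 8] ≤ μ/a = (7/2)/8 = 7/16.
Numerically: ≈ 0.43750.
(Since a = 8 > μ = 3.50000, the bound 7/16 is < 1 and informative.)

P[X ≥ 8] ≤ 7/16 ≈ 0.43750.


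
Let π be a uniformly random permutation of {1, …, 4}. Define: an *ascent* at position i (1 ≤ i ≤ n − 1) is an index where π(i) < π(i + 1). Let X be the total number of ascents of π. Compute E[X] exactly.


Write X = Σ X_I over i = 1, …, 3, with X_I the indicator of one ascent.
There are 3 indicators.
For each fixed i, the pair (π(i), π(i+1)) is a uniformly random ordered pair of distinct values from {1, …, 4}; by symmetry P[π(i) < π(i+1)] = 1/2.
By linearity: E[X] = 3 · (1/2) = (4 − 1) · (1/2) = 3/2 ≈ 1.500000.

E[X] = 3/2 = 1.500000.


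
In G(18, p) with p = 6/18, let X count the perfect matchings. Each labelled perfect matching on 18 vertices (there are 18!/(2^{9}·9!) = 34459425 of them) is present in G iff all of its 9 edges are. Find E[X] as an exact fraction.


K_18 has 18!/(2^{9}·9!) = 34459425 labelled perfect matchings.
For each such perfect matching H, let X_H = 1 if all 9 edges of H are present in G. Then P[X_H = 1] = p^{9} = (1/3)^{9} = 1/19683.
Summing the indicators: E[X] = Σ_H E[X_H] = 34459425 · p^{9} = 34459425 · 1/19683 = 425425/243.
Numerically: E[X] ≈ 1750.72.

E[X] = 34459425 · (1/3)^{9} = 425425/243 ≈ 1750.72.


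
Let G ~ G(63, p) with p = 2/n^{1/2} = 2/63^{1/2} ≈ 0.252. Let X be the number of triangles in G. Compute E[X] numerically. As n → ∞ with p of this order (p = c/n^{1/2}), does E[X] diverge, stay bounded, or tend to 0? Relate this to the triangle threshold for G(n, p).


Number of potential triangles: C(63, 3) = 39711.
Each occurs with probability p³ ≈ (0.252)³ ≈ 1.59985e-02.
By linearity: E[X] = C(63, 3)·p³ ≈ 39711 · 1.59985e-02 ≈ 635.316.
Since α = 1/2 < 1, p = c/n^{1/2} ≫ 1/n is above the triangle threshold p ~ 1/n. Asymptotically E[X] ~ (c³/6)·n^{3(1−α)} = (2³/6)·n^{1.5} → ∞; triangles are abundant w.h.p.

E[X] ≈ 635.316; in regime p = Θ(1/n^{1/2}) E[X] diverges (above the triangle threshold p ~ 1/n).


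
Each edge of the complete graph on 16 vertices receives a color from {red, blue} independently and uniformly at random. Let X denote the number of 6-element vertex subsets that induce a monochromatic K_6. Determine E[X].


Let X = Σ_S X_S over the C(16, 6) = 8008 subsets S of size 6, where X_S = 1 if the K_6 on S is monochromatic.
For a fixed S, the K_6 on S has C(6, 2) = 15 edges. P[all 15 edges red] = (1/2)^15, and likewise for blue, so P[monochromatic] = 2·(1/2)^15 = 2^{1 − 15} = 1/16384.
By linearity: E[X] = C(16, 6) · 2^{1 − 15} = 8008 · 1/16384 = 1001/2048.
Numerically: E[X] ≈ 0.4888.

E[X] = C(16,6)·2^(1−C(6,2)) = 1001/2048 ≈ 0.4888.


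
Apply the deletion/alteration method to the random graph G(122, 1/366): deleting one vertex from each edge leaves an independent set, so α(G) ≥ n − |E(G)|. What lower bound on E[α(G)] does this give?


E[|E(G)|] = C(122, 2)·p = 7381 · (1/366) = 121/6.
E[α(G)] ≥ n − E[|E(G)|] = 122 − 121/6 = 611/6.
Numerically: ≈ 101.833333.
(This is only a lower bound; the true E[α(G)] may be larger.)

E[α(G)] ≥ 611/6 ≈ 101.833333.


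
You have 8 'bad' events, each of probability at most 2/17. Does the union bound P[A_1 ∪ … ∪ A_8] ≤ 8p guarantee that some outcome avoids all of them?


Union bound: P[∪_{i=1}^{8} A_i] ≤ Σ_i P[A_i] ≤ 8·p = 8·(2/17) = 16/17.
Numerically: 16/17 ≈ 0.9411765.
Is 16/17 < 1? YES.
Since P[∪ A_i] ≤ 16/17 < 1, the complement has P[∩ A_i^c] ≥ 1 − 16/17 = 1/17 > 0, so some outcome avoids every A_i.

8·p = 16/17 ≈ 0.9411765; existence CERTIFIED by the union bound.


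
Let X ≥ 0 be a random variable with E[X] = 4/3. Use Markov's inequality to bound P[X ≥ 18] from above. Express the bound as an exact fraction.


μ = E[X] = 4/3, a = 18.
Markov: P[X ≥ 18] ≤ μ/a = (4/3)/18 = 2/27.
Numerically: ≈ 0.07407.
(Since a = 18 > μ = 1.33333, the bound 2/27 is < 1 and informative.)

P[X ≥ 18] ≤ 2/27 ≈ 0.07407.


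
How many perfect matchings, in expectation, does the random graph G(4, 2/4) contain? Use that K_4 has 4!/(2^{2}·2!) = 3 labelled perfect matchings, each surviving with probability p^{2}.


K_4 has 4!/(2^{2}·2!) = 3 labelled perfect matchings.
For each such perfect matching H, let X_H = 1 if all 2 edges of H are present in G. Then P[X_H = 1] = p^{2} = (1/2)^{2} = 1/4.
Summing the indicators: E[X] = Σ_H E[X_H] = 3 · p^{2} = 3 · 1/4 = 3/4.
Numerically: E[X] ≈ 0.75.

E[X] = 3 · (1/2)^{2} = 3/4 ≈ 0.75.


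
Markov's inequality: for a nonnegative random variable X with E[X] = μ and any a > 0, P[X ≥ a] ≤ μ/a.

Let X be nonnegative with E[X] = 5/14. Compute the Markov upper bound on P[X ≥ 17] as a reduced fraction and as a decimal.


μ = E[X] = 5/14, a = 17.
Markov: P[X ≥ 17] ≤ μ/a = (5/14)/17 = 5/238.
Numerically: ≈ 0.021.
(Since a = 17 > μ = 0.357, the bound 5/238 is < 1 and informative.)

P[X ≥ 17] ≤ 5/238 ≈ 0.021.


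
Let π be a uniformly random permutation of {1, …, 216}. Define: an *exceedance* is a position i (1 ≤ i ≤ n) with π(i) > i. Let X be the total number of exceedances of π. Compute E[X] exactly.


Write X = Σ_{i=1}^{216} X_i, where X_i = 1_{π(i) > i}.
For each fixed i, π(i) is uniform over {1, …, 216} (marginal of a uniform permutation), so P[π(i) > i] = (n − i)/n. Summing: Σ_{i=1}^{216} (n − i)/n = (0 + 1 + … + 215)/216 = 216(216 − 1)/(2·216) = (216 − 1)/2.
Hence E[X] = Σ_{i=1}^{216} (216 − i)/216 = 215/2 ≈ 107.50000.

E[X] = 215/2 = 107.50000.


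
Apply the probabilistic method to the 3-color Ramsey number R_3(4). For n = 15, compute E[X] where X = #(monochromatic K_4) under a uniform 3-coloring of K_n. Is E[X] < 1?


E[X] = C(15, 4) · 3^{1 − 6} = 1365 · 3^{−5} = 1365/243.
As a reduced fraction: E[X] = 455/81 ≈ 5.617284.
Is E[X] < 1? NO.
Since E[X] ≥ 1, the first-moment bound is inconclusive at n = 15; it does NOT by itself certify R_3(4) > 15.

E[X] = 455/81 ≈ 5.617284; E[X] ≥ 1; first-moment method inconclusive here.
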